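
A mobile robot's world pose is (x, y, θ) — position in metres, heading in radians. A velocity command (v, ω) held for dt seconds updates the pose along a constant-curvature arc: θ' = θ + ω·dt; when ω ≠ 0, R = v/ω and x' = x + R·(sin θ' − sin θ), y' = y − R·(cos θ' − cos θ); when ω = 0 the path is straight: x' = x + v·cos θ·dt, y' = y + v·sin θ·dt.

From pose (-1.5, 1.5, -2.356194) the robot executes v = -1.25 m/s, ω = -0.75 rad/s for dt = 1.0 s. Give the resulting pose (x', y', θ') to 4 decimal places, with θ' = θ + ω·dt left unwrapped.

(-0.3805, 1.9871, -3.1062)

θ' = -2.3562 + -0.75·1.0 = -3.1062
R = v/ω = -1.25/-0.75 = 1.6667
x' = -1.5 + 1.6667·(sin -3.1062 − sin -2.3562) = -0.3805
y' = 1.5 − 1.6667·(cos -3.1062 − cos -2.3562) = 1.9871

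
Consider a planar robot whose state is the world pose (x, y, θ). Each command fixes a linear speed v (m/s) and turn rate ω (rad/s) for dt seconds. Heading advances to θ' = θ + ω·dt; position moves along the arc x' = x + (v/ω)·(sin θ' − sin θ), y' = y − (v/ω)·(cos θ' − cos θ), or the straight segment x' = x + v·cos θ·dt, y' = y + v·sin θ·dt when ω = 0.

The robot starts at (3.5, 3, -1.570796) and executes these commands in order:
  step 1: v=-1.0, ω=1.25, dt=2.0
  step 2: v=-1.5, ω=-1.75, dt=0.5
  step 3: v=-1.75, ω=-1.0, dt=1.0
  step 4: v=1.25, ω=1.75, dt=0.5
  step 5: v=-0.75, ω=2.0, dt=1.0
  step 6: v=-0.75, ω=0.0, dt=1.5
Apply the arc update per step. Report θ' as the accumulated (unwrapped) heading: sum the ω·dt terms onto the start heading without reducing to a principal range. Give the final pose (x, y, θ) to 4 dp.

step 1: θ'=0.9292 (R=-0.8000) → pose (2.0591, 3.4788, 0.9292)
step 2: θ'=0.0542 (R=0.8571) → pose (1.4188, 3.1359, 0.0542)
step 3: θ'=-0.9458 (R=1.7500) → pose (-0.0952, 3.8594, -0.9458)
step 4: θ'=-0.0708 (R=0.7143) → pose (0.4336, 3.5648, -0.0708)
step 5: θ'=1.9292 (R=-0.3750) → pose (0.0559, 3.0592, 1.9292)
step 6: θ'=1.9292 (straight) → pose (0.4505, 2.0057, 1.9292)

(0.4505, 2.0057, 1.9292)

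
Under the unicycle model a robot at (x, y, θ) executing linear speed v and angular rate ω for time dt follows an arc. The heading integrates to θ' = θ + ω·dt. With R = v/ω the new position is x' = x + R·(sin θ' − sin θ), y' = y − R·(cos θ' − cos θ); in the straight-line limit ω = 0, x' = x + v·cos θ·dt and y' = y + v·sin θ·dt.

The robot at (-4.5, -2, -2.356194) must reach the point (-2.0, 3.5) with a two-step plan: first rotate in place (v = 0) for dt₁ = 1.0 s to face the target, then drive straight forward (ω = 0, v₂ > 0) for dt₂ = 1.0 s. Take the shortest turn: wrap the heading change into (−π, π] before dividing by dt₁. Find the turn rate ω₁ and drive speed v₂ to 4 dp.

ω₁ = -2.7828, v₂ = 6.0415

heading to target = atan2(3.5−-2, -2−-4.5) = 1.1442
Δθ = wrap(1.1442 − -2.3562) = -2.7828; ω₁ = Δθ/dt₁ = -2.7828
distance = √((-2−-4.5)² + (3.5−-2)²) = 6.0415; v₂ = distance/dt₂ = 6.0415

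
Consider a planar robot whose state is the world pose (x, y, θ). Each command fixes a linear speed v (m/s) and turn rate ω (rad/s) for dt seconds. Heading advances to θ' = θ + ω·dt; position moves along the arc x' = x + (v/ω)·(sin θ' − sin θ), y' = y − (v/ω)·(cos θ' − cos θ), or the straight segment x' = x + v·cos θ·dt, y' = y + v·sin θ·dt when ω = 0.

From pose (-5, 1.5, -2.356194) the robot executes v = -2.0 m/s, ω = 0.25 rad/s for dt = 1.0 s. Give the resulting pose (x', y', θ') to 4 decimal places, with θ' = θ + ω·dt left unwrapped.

(-3.7763, 3.0754, -2.1062)

θ' = -2.3562 + 0.25·1.0 = -2.1062
R = v/ω = -2.0/0.25 = -8.0000
x' = -5 + -8.0000·(sin -2.1062 − sin -2.3562) = -3.7763
y' = 1.5 − -8.0000·(cos -2.1062 − cos -2.3562) = 3.0754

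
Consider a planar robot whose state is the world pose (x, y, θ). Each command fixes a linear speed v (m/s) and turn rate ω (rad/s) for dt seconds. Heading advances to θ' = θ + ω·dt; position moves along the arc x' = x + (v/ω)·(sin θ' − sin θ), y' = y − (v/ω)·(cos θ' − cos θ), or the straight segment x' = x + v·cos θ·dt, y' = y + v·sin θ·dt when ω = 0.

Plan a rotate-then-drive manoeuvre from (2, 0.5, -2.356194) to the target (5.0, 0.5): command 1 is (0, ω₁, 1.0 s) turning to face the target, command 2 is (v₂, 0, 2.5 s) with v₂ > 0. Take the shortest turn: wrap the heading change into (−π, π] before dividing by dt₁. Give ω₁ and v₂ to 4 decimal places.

heading to target = atan2(0.5−0.5, 5−2) = 0.0000
Δθ = wrap(0.0000 − -2.3562) = 2.3562; ω₁ = Δθ/dt₁ = 2.3562
distance = √((5−2)² + (0.5−0.5)²) = 3.0000; v₂ = distance/dt₂ = 1.2000

ω₁ = 2.3562, v₂ = 1.2000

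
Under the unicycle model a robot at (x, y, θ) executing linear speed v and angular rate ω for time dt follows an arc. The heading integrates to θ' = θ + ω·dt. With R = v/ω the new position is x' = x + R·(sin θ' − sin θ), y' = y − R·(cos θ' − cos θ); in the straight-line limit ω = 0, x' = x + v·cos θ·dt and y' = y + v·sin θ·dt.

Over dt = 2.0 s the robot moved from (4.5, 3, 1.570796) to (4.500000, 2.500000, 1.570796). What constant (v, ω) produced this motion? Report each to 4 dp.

Δθ = 1.570796 − 1.570796 = 0.000000
ω = Δθ/dt = 0.000000/2.0 = 0.0000
ω = 0 → v = (Δx·cos θ + Δy·sin θ)/dt = -0.2500

v = -0.2500, ω = 0.0000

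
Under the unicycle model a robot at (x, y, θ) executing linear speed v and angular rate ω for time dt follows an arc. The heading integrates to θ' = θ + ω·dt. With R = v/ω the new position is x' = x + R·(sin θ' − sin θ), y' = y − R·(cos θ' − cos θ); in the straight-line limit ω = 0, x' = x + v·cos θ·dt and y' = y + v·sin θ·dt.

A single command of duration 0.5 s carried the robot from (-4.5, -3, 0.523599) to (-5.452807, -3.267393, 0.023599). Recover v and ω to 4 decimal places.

v = -2.0000, ω = -1.0000

Δθ = 0.023599 − 0.523599 = -0.500000
ω = Δθ/dt = -0.500000/0.5 = -1.0000
R = Δx/(sin θ' − sin θ) = 2.0000
v = R·ω = 2.0000·-1.0000 = -2.0000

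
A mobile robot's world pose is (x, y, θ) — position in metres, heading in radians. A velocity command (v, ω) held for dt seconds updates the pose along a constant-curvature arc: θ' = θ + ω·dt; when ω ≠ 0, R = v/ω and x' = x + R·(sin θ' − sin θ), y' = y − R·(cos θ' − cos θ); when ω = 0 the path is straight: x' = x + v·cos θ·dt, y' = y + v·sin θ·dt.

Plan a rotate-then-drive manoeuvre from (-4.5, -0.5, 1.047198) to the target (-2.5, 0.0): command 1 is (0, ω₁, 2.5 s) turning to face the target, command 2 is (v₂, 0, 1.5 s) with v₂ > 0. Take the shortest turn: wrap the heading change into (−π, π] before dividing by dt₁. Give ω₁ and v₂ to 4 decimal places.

ω₁ = -0.3209, v₂ = 1.3744

heading to target = atan2(0−-0.5, -2.5−-4.5) = 0.2450
Δθ = wrap(0.2450 − 1.0472) = -0.8022; ω₁ = Δθ/dt₁ = -0.3209
distance = √((-2.5−-4.5)² + (0−-0.5)²) = 2.0616; v₂ = distance/dt₂ = 1.3744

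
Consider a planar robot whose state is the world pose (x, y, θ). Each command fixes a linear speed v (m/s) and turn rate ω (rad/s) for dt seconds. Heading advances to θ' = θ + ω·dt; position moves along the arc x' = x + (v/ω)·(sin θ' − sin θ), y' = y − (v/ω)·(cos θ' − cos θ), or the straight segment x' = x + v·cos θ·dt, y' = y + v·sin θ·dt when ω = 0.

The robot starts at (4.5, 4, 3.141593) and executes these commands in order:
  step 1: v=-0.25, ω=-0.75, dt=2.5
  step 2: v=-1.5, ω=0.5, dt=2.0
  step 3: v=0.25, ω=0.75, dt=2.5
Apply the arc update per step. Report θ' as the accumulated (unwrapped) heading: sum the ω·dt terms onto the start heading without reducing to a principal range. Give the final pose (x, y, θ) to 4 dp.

(4.8413, 0.7117, 4.1416)

step 1: θ'=1.2666 (R=0.3333) → pose (4.8180, 3.5668, 1.2666)
step 2: θ'=2.2666 (R=-3.0000) → pose (5.3777, 0.7452, 2.2666)
step 3: θ'=4.1416 (R=0.3333) → pose (4.8413, 0.7117, 4.1416)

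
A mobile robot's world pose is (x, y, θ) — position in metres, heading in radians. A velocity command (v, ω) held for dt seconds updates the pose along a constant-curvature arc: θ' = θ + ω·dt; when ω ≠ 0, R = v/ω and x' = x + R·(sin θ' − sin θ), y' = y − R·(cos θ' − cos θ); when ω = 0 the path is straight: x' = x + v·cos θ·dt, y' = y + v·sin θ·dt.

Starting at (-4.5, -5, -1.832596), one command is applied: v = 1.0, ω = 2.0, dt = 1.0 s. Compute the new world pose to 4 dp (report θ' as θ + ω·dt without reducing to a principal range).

(-3.9337, -5.6224, 0.1674)

θ' = -1.8326 + 2.0·1.0 = 0.1674
R = v/ω = 1.0/2.0 = 0.5000
x' = -4.5 + 0.5000·(sin 0.1674 − sin -1.8326) = -3.9337
y' = -5 − 0.5000·(cos 0.1674 − cos -1.8326) = -5.6224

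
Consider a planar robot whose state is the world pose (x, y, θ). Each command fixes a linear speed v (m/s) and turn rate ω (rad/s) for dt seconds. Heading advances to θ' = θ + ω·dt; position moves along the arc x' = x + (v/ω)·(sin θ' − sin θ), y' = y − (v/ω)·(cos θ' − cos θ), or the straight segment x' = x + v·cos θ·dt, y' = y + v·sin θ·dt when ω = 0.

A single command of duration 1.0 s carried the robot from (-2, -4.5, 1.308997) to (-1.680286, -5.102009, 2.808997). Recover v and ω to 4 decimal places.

Δθ = 2.808997 − 1.308997 = 1.500000
ω = Δθ/dt = 1.500000/1.0 = 1.5000
R = −Δy/(cos θ' − cos θ) = -0.5000
v = R·ω = -0.5000·1.5000 = -0.7500

v = -0.7500, ω = 1.5000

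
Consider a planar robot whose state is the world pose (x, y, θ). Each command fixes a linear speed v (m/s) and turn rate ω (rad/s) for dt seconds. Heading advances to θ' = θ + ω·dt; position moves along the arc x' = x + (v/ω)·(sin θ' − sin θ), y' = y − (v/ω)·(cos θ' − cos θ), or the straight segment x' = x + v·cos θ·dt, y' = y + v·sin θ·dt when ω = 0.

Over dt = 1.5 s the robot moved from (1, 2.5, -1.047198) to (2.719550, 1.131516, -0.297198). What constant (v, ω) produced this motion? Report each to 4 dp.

Δθ = -0.297198 − -1.047198 = 0.750000
ω = Δθ/dt = 0.750000/1.5 = 0.5000
R = Δx/(sin θ' − sin θ) = 3.0000
v = R·ω = 3.0000·0.5000 = 1.5000

v = 1.5000, ω = 0.5000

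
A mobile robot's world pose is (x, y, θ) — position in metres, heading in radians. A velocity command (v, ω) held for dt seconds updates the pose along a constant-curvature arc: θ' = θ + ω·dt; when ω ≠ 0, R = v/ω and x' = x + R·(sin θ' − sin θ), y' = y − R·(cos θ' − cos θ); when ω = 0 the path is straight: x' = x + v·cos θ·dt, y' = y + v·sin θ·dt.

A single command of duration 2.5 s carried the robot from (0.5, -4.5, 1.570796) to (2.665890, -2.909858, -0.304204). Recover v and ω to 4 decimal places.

v = 1.2500, ω = -0.7500

Δθ = -0.304204 − 1.570796 = -1.875000
ω = Δθ/dt = -1.875000/2.5 = -0.7500
R = Δx/(sin θ' − sin θ) = -1.6667
v = R·ω = -1.6667·-0.7500 = 1.2500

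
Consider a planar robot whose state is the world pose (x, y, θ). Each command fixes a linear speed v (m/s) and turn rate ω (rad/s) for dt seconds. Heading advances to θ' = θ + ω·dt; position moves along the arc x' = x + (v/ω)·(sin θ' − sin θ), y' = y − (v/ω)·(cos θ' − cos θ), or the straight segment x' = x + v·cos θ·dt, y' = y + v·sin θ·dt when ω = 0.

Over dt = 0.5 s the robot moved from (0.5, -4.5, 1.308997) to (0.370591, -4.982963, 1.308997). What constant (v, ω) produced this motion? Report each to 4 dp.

Δθ = 1.308997 − 1.308997 = 0.000000
ω = Δθ/dt = 0.000000/0.5 = 0.0000
ω = 0 → v = (Δx·cos θ + Δy·sin θ)/dt = -1.0000

v = -1.0000, ω = 0.0000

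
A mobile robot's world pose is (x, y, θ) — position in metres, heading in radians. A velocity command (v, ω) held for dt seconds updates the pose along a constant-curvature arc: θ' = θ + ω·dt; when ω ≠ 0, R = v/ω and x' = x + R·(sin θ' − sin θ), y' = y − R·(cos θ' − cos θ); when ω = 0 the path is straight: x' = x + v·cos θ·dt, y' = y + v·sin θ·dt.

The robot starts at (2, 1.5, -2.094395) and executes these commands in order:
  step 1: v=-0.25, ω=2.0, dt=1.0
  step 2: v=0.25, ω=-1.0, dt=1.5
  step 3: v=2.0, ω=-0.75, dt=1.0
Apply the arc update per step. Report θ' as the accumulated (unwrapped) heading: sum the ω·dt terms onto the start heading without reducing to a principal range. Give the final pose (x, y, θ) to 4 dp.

step 1: θ'=-0.0944 (R=-0.1250) → pose (1.9035, 1.6869, -0.0944)
step 2: θ'=-1.5944 (R=-0.2500) → pose (2.1299, 1.4322, -1.5944)
step 3: θ'=-2.3444 (R=-2.6667) → pose (1.3717, -0.3682, -2.3444)

(1.3717, -0.3682, -2.3444)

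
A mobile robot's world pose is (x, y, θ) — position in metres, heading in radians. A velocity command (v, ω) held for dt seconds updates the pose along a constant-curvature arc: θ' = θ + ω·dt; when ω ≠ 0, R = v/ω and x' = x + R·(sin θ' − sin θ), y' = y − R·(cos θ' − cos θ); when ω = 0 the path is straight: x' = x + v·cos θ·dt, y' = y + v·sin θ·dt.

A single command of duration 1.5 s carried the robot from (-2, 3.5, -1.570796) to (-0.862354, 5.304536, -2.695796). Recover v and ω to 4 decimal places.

v = -1.5000, ω = -0.7500

Δθ = -2.695796 − -1.570796 = -1.125000
ω = Δθ/dt = -1.125000/1.5 = -0.7500
R = −Δy/(cos θ' − cos θ) = 2.0000
v = R·ω = 2.0000·-0.7500 = -1.5000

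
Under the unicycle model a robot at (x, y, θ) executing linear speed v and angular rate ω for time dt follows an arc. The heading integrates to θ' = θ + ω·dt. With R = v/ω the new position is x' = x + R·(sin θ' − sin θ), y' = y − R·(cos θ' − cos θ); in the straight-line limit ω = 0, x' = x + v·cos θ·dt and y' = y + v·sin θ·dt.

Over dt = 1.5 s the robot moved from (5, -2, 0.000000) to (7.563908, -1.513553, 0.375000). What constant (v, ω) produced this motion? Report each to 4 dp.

Δθ = 0.375000 − 0.000000 = 0.375000
ω = Δθ/dt = 0.375000/1.5 = 0.2500
R = Δx/(sin θ' − sin θ) = 7.0000
v = R·ω = 7.0000·0.2500 = 1.7500

v = 1.7500, ω = 0.2500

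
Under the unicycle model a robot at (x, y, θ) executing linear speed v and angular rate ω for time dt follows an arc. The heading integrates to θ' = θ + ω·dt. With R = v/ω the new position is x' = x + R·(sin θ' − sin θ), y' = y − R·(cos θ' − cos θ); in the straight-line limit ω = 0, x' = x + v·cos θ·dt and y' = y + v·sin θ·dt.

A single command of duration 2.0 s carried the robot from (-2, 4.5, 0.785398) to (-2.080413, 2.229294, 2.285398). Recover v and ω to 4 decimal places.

Δθ = 2.285398 − 0.785398 = 1.500000
ω = Δθ/dt = 1.500000/2.0 = 0.7500
R = −Δy/(cos θ' − cos θ) = -1.6667
v = R·ω = -1.6667·0.7500 = -1.2500

v = -1.2500, ω = 0.7500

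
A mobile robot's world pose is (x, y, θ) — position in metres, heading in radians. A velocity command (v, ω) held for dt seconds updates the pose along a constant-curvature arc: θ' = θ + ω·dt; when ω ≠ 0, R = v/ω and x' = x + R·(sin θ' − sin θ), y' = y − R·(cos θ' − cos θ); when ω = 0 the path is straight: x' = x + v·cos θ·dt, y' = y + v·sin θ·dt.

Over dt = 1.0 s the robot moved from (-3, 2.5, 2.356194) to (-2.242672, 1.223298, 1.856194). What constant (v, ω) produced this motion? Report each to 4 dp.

Δθ = 1.856194 − 2.356194 = -0.500000
ω = Δθ/dt = -0.500000/1.0 = -0.5000
R = −Δy/(cos θ' − cos θ) = 3.0000
v = R·ω = 3.0000·-0.5000 = -1.5000

v = -1.5000, ω = -0.5000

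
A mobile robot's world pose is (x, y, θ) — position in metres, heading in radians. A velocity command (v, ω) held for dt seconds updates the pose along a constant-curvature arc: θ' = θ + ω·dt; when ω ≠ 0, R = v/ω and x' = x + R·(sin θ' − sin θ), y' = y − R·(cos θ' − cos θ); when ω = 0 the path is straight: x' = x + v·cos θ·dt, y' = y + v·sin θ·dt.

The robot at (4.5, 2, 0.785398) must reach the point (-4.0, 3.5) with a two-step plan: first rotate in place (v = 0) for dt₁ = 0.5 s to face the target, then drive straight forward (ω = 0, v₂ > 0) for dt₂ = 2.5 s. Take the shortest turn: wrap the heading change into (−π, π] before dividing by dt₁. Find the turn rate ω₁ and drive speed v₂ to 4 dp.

heading to target = atan2(3.5−2, -4−4.5) = 2.9669
Δθ = wrap(2.9669 − 0.7854) = 2.1815; ω₁ = Δθ/dt₁ = 4.3630
distance = √((-4−4.5)² + (3.5−2)²) = 8.6313; v₂ = distance/dt₂ = 3.4525

ω₁ = 4.3630, v₂ = 3.4525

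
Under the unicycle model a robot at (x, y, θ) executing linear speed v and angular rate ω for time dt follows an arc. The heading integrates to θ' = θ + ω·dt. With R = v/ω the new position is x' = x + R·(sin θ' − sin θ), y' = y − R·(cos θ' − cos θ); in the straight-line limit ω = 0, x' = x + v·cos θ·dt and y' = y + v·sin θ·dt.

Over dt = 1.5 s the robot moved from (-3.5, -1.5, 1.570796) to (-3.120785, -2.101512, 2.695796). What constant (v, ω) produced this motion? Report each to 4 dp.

v = -0.5000, ω = 0.7500

Δθ = 2.695796 − 1.570796 = 1.125000
ω = Δθ/dt = 1.125000/1.5 = 0.7500
R = −Δy/(cos θ' − cos θ) = -0.6667
v = R·ω = -0.6667·0.7500 = -0.5000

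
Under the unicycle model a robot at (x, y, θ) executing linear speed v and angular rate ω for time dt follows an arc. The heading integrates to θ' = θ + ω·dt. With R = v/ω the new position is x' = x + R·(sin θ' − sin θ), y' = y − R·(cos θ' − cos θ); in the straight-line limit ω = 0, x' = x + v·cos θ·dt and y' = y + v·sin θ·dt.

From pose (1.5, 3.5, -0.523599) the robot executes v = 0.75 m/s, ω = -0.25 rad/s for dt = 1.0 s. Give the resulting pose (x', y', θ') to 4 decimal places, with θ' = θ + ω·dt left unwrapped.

(2.0961, 3.0481, -0.7736)

θ' = -0.5236 + -0.25·1.0 = -0.7736
R = v/ω = 0.75/-0.25 = -3.0000
x' = 1.5 + -3.0000·(sin -0.7736 − sin -0.5236) = 2.0961
y' = 3.5 − -3.0000·(cos -0.7736 − cos -0.5236) = 3.0481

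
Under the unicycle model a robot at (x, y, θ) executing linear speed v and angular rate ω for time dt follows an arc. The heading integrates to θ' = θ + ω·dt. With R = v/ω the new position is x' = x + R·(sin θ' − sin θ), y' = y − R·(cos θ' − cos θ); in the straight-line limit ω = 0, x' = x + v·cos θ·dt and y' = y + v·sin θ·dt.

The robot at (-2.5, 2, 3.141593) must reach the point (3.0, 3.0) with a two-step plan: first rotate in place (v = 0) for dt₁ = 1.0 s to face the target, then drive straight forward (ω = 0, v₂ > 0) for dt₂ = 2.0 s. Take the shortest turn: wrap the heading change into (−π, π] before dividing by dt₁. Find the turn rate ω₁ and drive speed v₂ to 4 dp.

heading to target = atan2(3−2, 3−-2.5) = 0.1799
Δθ = wrap(0.1799 − 3.1416) = -2.9617; ω₁ = Δθ/dt₁ = -2.9617
distance = √((3−-2.5)² + (3−2)²) = 5.5902; v₂ = distance/dt₂ = 2.7951

ω₁ = -2.9617, v₂ = 2.7951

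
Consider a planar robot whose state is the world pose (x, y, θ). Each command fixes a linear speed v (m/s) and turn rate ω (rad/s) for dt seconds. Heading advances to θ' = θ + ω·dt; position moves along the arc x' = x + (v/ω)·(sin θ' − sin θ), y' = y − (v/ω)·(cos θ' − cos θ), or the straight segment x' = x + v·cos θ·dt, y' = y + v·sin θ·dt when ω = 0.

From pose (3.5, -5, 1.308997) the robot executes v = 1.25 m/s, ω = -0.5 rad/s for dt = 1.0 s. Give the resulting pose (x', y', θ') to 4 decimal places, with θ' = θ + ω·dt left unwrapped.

θ' = 1.3090 + -0.5·1.0 = 0.8090
R = v/ω = 1.25/-0.5 = -2.5000
x' = 3.5 + -2.5000·(sin 0.8090 − sin 1.3090) = 4.1058
y' = -5 − -2.5000·(cos 0.8090 − cos 1.3090) = -3.9215

(4.1058, -3.9215, 0.8090)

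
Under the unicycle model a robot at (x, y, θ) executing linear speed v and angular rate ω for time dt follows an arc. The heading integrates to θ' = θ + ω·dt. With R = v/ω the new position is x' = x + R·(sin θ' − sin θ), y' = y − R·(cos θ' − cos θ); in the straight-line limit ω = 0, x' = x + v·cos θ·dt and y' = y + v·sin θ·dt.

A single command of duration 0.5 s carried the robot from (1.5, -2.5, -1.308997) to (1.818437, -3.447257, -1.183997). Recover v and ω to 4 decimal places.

v = 2.0000, ω = 0.2500

Δθ = -1.183997 − -1.308997 = 0.125000
ω = Δθ/dt = 0.125000/0.5 = 0.2500
R = −Δy/(cos θ' − cos θ) = 8.0000
v = R·ω = 8.0000·0.2500 = 2.0000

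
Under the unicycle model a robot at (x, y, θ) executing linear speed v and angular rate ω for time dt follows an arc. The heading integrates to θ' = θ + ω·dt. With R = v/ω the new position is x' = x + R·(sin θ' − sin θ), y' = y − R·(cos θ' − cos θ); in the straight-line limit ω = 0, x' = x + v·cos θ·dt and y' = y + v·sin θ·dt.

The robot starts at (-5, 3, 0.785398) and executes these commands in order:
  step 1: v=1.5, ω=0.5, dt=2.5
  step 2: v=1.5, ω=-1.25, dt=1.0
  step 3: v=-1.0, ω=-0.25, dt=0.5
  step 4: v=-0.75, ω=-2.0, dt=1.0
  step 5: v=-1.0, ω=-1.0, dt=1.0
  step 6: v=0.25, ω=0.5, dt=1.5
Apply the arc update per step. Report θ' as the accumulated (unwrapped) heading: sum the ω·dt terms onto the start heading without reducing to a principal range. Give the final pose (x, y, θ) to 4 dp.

(-5.0707, 8.3176, -1.5896)

step 1: θ'=2.0354 (R=3.0000) → pose (-4.4393, 6.4655, 2.0354)
step 2: θ'=0.7854 (R=-1.2000) → pose (-4.2150, 7.8517, 0.7854)
step 3: θ'=0.6604 (R=4.0000) → pose (-4.5897, 7.5212, 0.6604)
step 4: θ'=-1.3396 (R=0.3750) → pose (-5.1848, 7.7314, -1.3396)
step 5: θ'=-2.3396 (R=1.0000) → pose (-4.9302, 8.6558, -2.3396)
step 6: θ'=-1.5896 (R=0.5000) → pose (-5.0707, 8.3176, -1.5896)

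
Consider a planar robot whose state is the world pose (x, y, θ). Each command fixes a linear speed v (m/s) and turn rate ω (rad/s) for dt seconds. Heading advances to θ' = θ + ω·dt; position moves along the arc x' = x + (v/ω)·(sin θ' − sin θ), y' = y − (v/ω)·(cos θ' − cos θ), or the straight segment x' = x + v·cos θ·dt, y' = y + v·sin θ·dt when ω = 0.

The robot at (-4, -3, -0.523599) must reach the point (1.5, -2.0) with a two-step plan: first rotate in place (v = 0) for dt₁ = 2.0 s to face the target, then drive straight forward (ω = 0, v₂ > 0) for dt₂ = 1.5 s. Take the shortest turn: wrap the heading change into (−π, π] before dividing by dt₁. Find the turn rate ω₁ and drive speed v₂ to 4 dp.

heading to target = atan2(-2−-3, 1.5−-4) = 0.1799
Δθ = wrap(0.1799 − -0.5236) = 0.7035; ω₁ = Δθ/dt₁ = 0.3517
distance = √((1.5−-4)² + (-2−-3)²) = 5.5902; v₂ = distance/dt₂ = 3.7268

ω₁ = 0.3517, v₂ = 3.7268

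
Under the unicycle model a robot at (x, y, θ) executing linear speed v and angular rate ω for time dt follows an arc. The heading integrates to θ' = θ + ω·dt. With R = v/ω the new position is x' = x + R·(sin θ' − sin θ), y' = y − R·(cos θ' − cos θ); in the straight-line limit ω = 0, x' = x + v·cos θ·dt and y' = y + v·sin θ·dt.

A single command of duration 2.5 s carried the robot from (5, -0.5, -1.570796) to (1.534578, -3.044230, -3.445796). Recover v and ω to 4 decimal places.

Δθ = -3.445796 − -1.570796 = -1.875000
ω = Δθ/dt = -1.875000/2.5 = -0.7500
R = Δx/(sin θ' − sin θ) = -2.6667
v = R·ω = -2.6667·-0.7500 = 2.0000

v = 2.0000, ω = -0.7500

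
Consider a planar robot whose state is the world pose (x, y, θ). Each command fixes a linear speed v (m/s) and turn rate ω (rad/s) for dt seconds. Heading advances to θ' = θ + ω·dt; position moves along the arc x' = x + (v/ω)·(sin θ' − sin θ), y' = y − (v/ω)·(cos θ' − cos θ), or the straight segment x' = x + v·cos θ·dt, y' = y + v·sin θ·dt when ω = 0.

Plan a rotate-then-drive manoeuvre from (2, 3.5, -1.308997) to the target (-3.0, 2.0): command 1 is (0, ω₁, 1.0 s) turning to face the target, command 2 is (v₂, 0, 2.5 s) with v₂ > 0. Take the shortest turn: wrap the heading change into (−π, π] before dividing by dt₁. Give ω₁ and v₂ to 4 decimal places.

ω₁ = -1.5411, v₂ = 2.0881

heading to target = atan2(2−3.5, -3−2) = -2.8501
Δθ = wrap(-2.8501 − -1.3090) = -1.5411; ω₁ = Δθ/dt₁ = -1.5411
distance = √((-3−2)² + (2−3.5)²) = 5.2202; v₂ = distance/dt₂ = 2.0881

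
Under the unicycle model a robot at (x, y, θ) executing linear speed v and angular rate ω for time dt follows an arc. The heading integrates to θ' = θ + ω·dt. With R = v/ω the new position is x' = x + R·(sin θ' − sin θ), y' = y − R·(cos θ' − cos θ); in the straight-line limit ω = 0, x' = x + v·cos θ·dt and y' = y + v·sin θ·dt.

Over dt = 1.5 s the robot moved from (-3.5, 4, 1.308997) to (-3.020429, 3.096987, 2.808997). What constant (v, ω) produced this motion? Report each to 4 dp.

Δθ = 2.808997 − 1.308997 = 1.500000
ω = Δθ/dt = 1.500000/1.5 = 1.0000
R = −Δy/(cos θ' − cos θ) = -0.7500
v = R·ω = -0.7500·1.0000 = -0.7500

v = -0.7500, ω = 1.0000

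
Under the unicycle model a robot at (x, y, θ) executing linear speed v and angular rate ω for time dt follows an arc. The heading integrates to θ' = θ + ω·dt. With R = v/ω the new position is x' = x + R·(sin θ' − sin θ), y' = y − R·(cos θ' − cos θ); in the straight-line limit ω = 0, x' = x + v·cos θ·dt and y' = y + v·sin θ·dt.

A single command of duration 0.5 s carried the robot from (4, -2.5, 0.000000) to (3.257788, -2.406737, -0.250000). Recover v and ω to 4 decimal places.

Δθ = -0.250000 − 0.000000 = -0.250000
ω = Δθ/dt = -0.250000/0.5 = -0.5000
R = Δx/(sin θ' − sin θ) = 3.0000
v = R·ω = 3.0000·-0.5000 = -1.5000

v = -1.5000, ω = -0.5000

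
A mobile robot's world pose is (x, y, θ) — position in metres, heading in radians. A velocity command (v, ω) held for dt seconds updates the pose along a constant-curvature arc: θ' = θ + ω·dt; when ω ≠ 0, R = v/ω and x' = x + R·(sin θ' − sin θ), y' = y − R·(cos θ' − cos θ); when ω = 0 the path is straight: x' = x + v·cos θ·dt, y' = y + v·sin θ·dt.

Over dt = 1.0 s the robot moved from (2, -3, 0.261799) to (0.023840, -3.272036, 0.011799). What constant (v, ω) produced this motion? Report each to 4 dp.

Δθ = 0.011799 − 0.261799 = -0.250000
ω = Δθ/dt = -0.250000/1.0 = -0.2500
R = Δx/(sin θ' − sin θ) = 8.0000
v = R·ω = 8.0000·-0.2500 = -2.0000

v = -2.0000, ω = -0.2500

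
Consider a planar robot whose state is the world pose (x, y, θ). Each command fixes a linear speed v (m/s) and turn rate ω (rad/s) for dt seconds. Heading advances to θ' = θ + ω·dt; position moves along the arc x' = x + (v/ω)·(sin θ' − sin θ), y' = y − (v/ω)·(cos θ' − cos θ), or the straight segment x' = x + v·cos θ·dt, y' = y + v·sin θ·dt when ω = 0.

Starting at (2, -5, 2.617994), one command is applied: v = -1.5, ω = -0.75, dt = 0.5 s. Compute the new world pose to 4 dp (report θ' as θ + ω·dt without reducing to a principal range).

(2.5649, -5.4866, 2.2430)

θ' = 2.6180 + -0.75·0.5 = 2.2430
R = v/ω = -1.5/-0.75 = 2.0000
x' = 2 + 2.0000·(sin 2.2430 − sin 2.6180) = 2.5649
y' = -5 − 2.0000·(cos 2.2430 − cos 2.6180) = -5.4866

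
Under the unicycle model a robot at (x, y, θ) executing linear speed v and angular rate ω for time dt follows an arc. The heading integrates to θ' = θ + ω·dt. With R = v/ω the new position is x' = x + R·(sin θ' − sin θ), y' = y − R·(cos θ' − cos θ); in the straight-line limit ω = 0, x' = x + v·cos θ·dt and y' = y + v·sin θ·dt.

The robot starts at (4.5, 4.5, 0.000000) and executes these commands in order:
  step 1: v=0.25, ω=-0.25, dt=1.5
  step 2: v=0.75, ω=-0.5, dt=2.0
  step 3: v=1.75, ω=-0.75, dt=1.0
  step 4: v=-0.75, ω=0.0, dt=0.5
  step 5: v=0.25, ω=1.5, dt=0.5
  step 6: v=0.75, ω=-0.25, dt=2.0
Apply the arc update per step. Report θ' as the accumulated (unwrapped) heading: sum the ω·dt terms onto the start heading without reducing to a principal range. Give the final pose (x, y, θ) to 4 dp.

(5.5787, 0.3612, -1.8750)

step 1: θ'=-0.3750 (R=-1.0000) → pose (4.8663, 4.4305, -0.3750)
step 2: θ'=-1.3750 (R=-1.5000) → pose (5.7882, 3.3266, -1.3750)
step 3: θ'=-2.1250 (R=-2.3333) → pose (5.4835, 1.6447, -2.1250)
step 4: θ'=-2.1250 (straight) → pose (5.6809, 1.9635, -2.1250)
step 5: θ'=-1.3750 (R=0.1667) → pose (5.6591, 1.8434, -1.3750)
step 6: θ'=-1.8750 (R=-3.0000) → pose (5.5787, 0.3612, -1.8750)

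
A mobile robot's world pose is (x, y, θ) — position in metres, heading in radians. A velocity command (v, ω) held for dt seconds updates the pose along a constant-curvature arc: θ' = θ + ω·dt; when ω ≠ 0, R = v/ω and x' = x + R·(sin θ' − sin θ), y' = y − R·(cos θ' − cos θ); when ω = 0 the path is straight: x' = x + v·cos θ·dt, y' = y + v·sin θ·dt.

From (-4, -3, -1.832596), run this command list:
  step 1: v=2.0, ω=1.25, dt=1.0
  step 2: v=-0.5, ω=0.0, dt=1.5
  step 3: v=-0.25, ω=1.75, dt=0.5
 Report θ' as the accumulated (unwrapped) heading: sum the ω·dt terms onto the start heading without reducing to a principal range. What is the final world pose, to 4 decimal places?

(-4.0809, -4.3200, 0.2924)

step 1: θ'=-0.5826 (R=1.6000) → pose (-3.3348, -4.7502, -0.5826)
step 2: θ'=-0.5826 (straight) → pose (-3.9611, -4.3375, -0.5826)
step 3: θ'=0.2924 (R=-0.1429) → pose (-4.0809, -4.3200, 0.2924)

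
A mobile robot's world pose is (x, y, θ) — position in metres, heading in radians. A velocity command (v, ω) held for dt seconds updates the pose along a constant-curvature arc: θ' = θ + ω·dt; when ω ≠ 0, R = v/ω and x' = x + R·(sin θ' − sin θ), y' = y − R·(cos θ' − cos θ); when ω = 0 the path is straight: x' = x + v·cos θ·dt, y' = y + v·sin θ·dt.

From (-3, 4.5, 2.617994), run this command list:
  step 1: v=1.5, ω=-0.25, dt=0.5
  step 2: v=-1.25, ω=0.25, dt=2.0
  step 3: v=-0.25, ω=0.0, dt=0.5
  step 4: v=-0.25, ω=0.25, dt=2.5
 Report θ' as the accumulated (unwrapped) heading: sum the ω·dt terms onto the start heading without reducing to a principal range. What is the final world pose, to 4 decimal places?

step 1: θ'=2.4930 (R=-6.0000) → pose (-3.6244, 4.9146, 2.4930)
step 2: θ'=2.9930 (R=-5.0000) → pose (-1.3443, 3.9543, 2.9930)
step 3: θ'=2.9930 (straight) → pose (-1.2207, 3.9358, 2.9930)
step 4: θ'=3.6180 (R=-1.0000) → pose (-0.6141, 4.0361, 3.6180)

(-0.6141, 4.0361, 3.6180)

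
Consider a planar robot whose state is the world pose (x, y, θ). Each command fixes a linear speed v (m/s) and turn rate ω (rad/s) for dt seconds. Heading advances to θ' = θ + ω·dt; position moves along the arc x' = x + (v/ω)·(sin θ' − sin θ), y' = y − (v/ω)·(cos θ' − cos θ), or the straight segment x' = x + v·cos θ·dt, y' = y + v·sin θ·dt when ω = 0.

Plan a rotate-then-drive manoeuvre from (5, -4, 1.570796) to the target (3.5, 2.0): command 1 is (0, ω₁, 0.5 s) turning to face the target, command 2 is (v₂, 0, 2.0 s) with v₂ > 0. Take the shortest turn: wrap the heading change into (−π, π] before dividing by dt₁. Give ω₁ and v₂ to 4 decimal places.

ω₁ = 0.4900, v₂ = 3.0923

heading to target = atan2(2−-4, 3.5−5) = 1.8158
Δθ = wrap(1.8158 − 1.5708) = 0.2450; ω₁ = Δθ/dt₁ = 0.4900
distance = √((3.5−5)² + (2−-4)²) = 6.1847; v₂ = distance/dt₂ = 3.0923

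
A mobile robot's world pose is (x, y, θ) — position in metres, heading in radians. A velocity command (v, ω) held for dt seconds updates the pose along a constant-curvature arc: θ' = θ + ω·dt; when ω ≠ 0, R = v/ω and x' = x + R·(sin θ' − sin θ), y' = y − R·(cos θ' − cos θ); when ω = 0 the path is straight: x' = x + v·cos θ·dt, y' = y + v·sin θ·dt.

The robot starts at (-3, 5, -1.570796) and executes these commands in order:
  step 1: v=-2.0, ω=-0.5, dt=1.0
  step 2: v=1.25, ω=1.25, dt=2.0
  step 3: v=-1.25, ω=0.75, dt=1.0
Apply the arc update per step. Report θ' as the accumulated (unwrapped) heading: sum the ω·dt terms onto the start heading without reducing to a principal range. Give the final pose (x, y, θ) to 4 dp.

(-2.0635, 4.6496, 1.1792)

step 1: θ'=-2.0708 (R=4.0000) → pose (-2.5103, 6.9177, -2.0708)
step 2: θ'=0.4292 (R=1.0000) → pose (-1.2166, 5.5290, 0.4292)
step 3: θ'=1.1792 (R=-1.6667) → pose (-2.0635, 4.6496, 1.1792)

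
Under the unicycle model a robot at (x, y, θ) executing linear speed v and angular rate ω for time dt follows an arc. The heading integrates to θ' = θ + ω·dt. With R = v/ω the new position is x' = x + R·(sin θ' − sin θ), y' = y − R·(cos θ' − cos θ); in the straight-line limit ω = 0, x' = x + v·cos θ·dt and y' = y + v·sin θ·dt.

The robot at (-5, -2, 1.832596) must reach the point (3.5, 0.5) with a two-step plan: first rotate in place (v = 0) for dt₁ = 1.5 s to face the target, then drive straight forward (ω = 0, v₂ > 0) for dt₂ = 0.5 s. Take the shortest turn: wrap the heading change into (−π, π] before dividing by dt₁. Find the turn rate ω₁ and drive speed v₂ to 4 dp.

heading to target = atan2(0.5−-2, 3.5−-5) = 0.2861
Δθ = wrap(0.2861 − 1.8326) = -1.5465; ω₁ = Δθ/dt₁ = -1.0310
distance = √((3.5−-5)² + (0.5−-2)²) = 8.8600; v₂ = distance/dt₂ = 17.7200

ω₁ = -1.0310, v₂ = 17.7200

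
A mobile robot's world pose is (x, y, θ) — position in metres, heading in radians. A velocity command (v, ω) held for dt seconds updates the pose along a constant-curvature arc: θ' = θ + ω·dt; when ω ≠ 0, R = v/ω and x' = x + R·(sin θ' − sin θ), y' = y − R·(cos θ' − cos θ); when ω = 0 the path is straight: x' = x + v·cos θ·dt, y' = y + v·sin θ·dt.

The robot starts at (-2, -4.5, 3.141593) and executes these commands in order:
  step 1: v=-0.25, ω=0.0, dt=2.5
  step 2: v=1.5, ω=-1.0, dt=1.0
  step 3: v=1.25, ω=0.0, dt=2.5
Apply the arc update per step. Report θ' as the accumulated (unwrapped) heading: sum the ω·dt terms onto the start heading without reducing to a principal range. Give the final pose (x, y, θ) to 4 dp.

(-4.3257, -1.1809, 2.1416)

step 1: θ'=3.1416 (straight) → pose (-1.3750, -4.5000, 3.1416)
step 2: θ'=2.1416 (R=-1.5000) → pose (-2.6372, -3.8105, 2.1416)
step 3: θ'=2.1416 (straight) → pose (-4.3257, -1.1809, 2.1416)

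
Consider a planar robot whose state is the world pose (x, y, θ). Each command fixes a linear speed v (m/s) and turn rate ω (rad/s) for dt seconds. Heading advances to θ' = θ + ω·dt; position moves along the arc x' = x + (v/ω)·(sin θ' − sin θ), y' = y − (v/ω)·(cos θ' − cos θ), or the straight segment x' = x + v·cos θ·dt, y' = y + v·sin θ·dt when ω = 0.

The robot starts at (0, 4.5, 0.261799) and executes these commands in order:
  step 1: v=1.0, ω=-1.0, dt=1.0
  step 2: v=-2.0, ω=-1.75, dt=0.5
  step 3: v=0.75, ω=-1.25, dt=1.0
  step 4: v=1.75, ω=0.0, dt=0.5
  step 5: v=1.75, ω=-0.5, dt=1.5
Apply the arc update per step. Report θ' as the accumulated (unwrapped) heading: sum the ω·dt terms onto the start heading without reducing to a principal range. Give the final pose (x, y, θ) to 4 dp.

step 1: θ'=-0.7382 (R=-1.0000) → pose (0.9318, 4.2738, -0.7382)
step 2: θ'=-1.6132 (R=1.1429) → pose (0.5590, 5.1676, -1.6132)
step 3: θ'=-2.8632 (R=-0.6000) → pose (0.1245, 4.6161, -2.8632)
step 4: θ'=-2.8632 (straight) → pose (-0.7168, 4.3756, -2.8632)
step 5: θ'=-3.6132 (R=-3.5000) → pose (-3.2688, 4.6229, -3.6132)

(-3.2688, 4.6229, -3.6132)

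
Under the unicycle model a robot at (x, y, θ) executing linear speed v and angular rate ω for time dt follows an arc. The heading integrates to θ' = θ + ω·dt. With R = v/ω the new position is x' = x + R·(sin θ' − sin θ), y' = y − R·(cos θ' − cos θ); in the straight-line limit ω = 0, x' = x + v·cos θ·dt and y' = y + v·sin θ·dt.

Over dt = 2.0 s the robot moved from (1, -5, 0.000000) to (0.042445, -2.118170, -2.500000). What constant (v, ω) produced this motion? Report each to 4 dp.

Δθ = -2.500000 − 0.000000 = -2.500000
ω = Δθ/dt = -2.500000/2.0 = -1.2500
R = −Δy/(cos θ' − cos θ) = 1.6000
v = R·ω = 1.6000·-1.2500 = -2.0000

v = -2.0000, ω = -1.2500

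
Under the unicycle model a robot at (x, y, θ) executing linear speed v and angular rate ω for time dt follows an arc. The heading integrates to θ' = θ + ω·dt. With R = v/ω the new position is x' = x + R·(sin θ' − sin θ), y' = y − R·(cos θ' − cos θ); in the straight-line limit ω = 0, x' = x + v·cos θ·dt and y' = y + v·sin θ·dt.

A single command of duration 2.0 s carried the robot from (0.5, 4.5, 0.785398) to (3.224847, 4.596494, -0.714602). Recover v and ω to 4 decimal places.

v = 1.5000, ω = -0.7500

Δθ = -0.714602 − 0.785398 = -1.500000
ω = Δθ/dt = -1.500000/2.0 = -0.7500
R = Δx/(sin θ' − sin θ) = -2.0000
v = R·ω = -2.0000·-0.7500 = 1.5000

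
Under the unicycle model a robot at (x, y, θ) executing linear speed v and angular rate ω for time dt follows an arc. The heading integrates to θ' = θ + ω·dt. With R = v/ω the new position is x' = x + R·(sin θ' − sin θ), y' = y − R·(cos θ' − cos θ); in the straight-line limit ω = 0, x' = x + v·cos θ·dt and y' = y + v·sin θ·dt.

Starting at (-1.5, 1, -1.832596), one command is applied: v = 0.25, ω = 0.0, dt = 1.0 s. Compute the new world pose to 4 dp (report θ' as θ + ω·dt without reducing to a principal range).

(-1.5647, 0.7585, -1.8326)

θ' = -1.8326 + 0.0·1.0 = -1.8326
ω = 0 → straight: x' = -1.5 + 0.25·cos(-1.8326)·1.0 = -1.5647
y' = 1 + 0.25·sin(-1.8326)·1.0 = 0.7585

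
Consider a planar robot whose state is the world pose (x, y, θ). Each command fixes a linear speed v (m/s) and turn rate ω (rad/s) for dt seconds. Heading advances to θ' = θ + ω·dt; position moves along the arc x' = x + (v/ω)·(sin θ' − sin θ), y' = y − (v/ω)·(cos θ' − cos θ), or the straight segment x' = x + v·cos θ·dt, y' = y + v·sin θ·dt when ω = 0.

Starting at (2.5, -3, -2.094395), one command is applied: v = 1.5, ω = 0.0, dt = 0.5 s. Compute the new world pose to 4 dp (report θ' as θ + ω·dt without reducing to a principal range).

(2.1250, -3.6495, -2.0944)

θ' = -2.0944 + 0.0·0.5 = -2.0944
ω = 0 → straight: x' = 2.5 + 1.5·cos(-2.0944)·0.5 = 2.1250
y' = -3 + 1.5·sin(-2.0944)·0.5 = -3.6495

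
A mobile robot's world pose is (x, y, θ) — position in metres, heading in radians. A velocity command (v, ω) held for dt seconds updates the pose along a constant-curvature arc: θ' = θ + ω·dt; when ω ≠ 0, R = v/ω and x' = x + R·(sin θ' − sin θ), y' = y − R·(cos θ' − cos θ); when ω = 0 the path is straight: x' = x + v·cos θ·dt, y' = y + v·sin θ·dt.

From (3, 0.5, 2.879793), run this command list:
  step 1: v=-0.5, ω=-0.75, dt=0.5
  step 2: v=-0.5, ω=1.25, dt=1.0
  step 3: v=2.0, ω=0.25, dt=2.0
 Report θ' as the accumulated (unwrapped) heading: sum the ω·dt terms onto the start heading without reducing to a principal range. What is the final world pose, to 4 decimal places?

(1.1189, -2.6216, 4.2548)

step 1: θ'=2.5048 (R=0.6667) → pose (3.2239, 0.3921, 2.5048)
step 2: θ'=3.7548 (R=-0.4000) → pose (3.6919, 0.3865, 3.7548)
step 3: θ'=4.2548 (R=8.0000) → pose (1.1189, -2.6216, 4.2548)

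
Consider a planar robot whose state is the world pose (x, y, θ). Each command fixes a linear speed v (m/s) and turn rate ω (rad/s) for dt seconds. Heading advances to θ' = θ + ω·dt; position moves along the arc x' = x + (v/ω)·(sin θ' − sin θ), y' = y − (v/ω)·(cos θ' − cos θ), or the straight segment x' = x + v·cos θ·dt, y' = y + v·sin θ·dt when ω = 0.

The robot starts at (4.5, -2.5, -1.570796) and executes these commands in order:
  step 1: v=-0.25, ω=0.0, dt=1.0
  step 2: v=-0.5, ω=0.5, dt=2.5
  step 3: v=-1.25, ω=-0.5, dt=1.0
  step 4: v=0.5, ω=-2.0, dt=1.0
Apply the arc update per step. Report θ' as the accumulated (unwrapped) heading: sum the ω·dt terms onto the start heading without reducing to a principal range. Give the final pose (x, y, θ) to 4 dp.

step 1: θ'=-1.5708 (straight) → pose (4.5000, -2.2500, -1.5708)
step 2: θ'=-0.3208 (R=-1.0000) → pose (3.8153, -1.3010, -0.3208)
step 3: θ'=-0.8208 (R=2.5000) → pose (2.7744, -0.6327, -0.8208)
step 4: θ'=-2.8208 (R=-0.2500) → pose (2.6703, -1.0403, -2.8208)

(2.6703, -1.0403, -2.8208)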